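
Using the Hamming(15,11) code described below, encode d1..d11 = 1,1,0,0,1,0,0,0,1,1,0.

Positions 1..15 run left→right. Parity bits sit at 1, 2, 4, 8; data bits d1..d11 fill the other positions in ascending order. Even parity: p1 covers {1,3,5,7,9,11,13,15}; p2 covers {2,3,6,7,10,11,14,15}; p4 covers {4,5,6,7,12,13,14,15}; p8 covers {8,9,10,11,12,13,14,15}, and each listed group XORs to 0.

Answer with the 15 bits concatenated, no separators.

001110011000110

Place data at non-parity positions: p1 p2 1 p4 1 0 0 p8 1 0 0 0 1 1 0
p1 (pos 1,3,5,7,9,11,13,15): XOR of data positions = 1⊕1⊕0⊕1⊕0⊕1⊕0 = 0
p2 (pos 2,3,6,7,10,11,14,15): XOR of data positions = 1⊕0⊕0⊕0⊕0⊕1⊕0 = 0
p4 (pos 4,5,6,7,12,13,14,15): XOR of data positions = 1⊕0⊕0⊕0⊕1⊕1⊕0 = 1
p8 (pos 8,9,10,11,12,13,14,15): XOR of data positions = 1⊕0⊕0⊕0⊕1⊕1⊕0 = 1
Codeword: 001110011000110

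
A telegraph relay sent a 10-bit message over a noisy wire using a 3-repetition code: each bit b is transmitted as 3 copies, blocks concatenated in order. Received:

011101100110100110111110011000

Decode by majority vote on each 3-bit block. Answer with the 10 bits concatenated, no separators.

1101011110

Block 1 (011): 2 ones → 1
Block 2 (101): 2 ones → 1
Block 3 (100): 1 one → 0
Block 4 (110): 2 ones → 1
Block 5 (100): 1 one → 0
Block 6 (110): 2 ones → 1
Block 7 (111): 3 ones → 1
Block 8 (110): 2 ones → 1
Block 9 (011): 2 ones → 1
Block 10 (000): 0 ones → 0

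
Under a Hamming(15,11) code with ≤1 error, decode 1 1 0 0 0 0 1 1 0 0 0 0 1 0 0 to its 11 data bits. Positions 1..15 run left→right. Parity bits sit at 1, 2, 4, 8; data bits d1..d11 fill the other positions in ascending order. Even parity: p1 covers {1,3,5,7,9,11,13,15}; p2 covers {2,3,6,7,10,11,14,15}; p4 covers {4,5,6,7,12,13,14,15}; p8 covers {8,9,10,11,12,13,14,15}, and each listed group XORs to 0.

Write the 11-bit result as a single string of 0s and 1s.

s1 (pos 1,3,5,7,9,11,13,15): 1⊕0⊕0⊕1⊕0⊕0⊕1⊕0 = 1
s2 (pos 2,3,6,7,10,11,14,15): 1⊕0⊕0⊕1⊕0⊕0⊕0⊕0 = 0
s4 (pos 4,5,6,7,12,13,14,15): 0⊕0⊕0⊕1⊕0⊕1⊕0⊕0 = 0
s8 (pos 8,9,10,11,12,13,14,15): 1⊕0⊕0⊕0⊕0⊕1⊕0⊕0 = 0
Syndrome s8…s1 = 0001 → error at position 1.
Flip position 1: 110000110000100 → 010000110000100
Read data bits from positions 3,5,6,7,9,10,11,12,13,14,15: 00010000100

00010000100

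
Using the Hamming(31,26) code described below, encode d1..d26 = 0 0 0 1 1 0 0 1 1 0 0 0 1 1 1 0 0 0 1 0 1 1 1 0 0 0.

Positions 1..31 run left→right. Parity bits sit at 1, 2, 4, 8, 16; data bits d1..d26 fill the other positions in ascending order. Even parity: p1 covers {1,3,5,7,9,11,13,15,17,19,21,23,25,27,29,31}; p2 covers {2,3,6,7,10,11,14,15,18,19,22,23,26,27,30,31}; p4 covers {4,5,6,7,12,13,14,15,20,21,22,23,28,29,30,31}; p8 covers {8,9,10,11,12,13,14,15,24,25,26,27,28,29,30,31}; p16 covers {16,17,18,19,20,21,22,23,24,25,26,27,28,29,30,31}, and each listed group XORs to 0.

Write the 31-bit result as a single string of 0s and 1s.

1101001110011001011100010111000

Place data at non-parity positions: p1 p2 0 p4 0 0 1 p8 1 0 0 1 1 0 0 p16 0 1 1 1 0 0 0 1 0 1 1 1 0 0 0
p1 (pos 1,3,5,7,9,11,13,15,17,19,21,23,25,27,29,31): XOR of data positions = 0⊕0⊕1⊕1⊕0⊕1⊕0⊕0⊕1⊕0⊕0⊕0⊕1⊕0⊕0 = 1
p2 (pos 2,3,6,7,10,11,14,15,18,19,22,23,26,27,30,31): XOR of data positions = 0⊕0⊕1⊕0⊕0⊕0⊕0⊕1⊕1⊕0⊕0⊕1⊕1⊕0⊕0 = 1
p4 (pos 4,5,6,7,12,13,14,15,20,21,22,23,28,29,30,31): XOR of data positions = 0⊕0⊕1⊕1⊕1⊕0⊕0⊕1⊕0⊕0⊕0⊕1⊕0⊕0⊕0 = 1
p8 (pos 8,9,10,11,12,13,14,15,24,25,26,27,28,29,30,31): XOR of data positions = 1⊕0⊕0⊕1⊕1⊕0⊕0⊕1⊕0⊕1⊕1⊕1⊕0⊕0⊕0 = 1
p16 (pos 16,17,18,19,20,21,22,23,24,25,26,27,28,29,30,31): XOR of data positions = 0⊕1⊕1⊕1⊕0⊕0⊕0⊕1⊕0⊕1⊕1⊕1⊕0⊕0⊕0 = 1
Codeword: 1101001110011001011100010111000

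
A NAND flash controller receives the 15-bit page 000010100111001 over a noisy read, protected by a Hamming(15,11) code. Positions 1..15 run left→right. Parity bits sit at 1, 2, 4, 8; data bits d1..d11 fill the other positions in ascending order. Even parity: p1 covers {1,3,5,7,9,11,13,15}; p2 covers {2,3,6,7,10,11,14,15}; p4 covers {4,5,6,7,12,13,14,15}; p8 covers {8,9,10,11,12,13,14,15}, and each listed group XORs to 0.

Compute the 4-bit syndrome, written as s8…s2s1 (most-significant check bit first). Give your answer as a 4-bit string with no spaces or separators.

0000

s1 (pos 1,3,5,7,9,11,13,15): 0⊕0⊕1⊕1⊕0⊕1⊕0⊕1 = 0
s2 (pos 2,3,6,7,10,11,14,15): 0⊕0⊕0⊕1⊕1⊕1⊕0⊕1 = 0
s4 (pos 4,5,6,7,12,13,14,15): 0⊕1⊕0⊕1⊕1⊕0⊕0⊕1 = 0
s8 (pos 8,9,10,11,12,13,14,15): 0⊕0⊕1⊕1⊕1⊕0⊕0⊕1 = 0
Syndrome s8…s1 = 0000 → no error.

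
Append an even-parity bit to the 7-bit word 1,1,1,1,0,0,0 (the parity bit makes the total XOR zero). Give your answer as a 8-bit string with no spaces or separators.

11110000

XOR of the 7 data bits: 1⊕1⊕1⊕1⊕0⊕0⊕0 = 0
Parity bit = 0 (so all 8 bits XOR to 0).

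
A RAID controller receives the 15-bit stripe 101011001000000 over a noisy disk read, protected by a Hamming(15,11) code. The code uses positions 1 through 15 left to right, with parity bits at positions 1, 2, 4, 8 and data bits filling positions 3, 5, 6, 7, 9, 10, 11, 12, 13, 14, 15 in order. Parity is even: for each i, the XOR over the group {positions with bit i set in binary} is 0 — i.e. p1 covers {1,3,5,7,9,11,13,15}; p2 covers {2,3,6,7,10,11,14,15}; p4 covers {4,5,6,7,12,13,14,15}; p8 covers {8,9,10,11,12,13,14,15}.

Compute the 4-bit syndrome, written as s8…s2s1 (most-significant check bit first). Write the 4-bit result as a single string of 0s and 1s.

s1 (pos 1,3,5,7,9,11,13,15): 1⊕1⊕1⊕0⊕1⊕0⊕0⊕0 = 0
s2 (pos 2,3,6,7,10,11,14,15): 0⊕1⊕1⊕0⊕0⊕0⊕0⊕0 = 0
s4 (pos 4,5,6,7,12,13,14,15): 0⊕1⊕1⊕0⊕0⊕0⊕0⊕0 = 0
s8 (pos 8,9,10,11,12,13,14,15): 0⊕1⊕0⊕0⊕0⊕0⊕0⊕0 = 1
Syndrome s8…s1 = 1000 → error at position 8.

1000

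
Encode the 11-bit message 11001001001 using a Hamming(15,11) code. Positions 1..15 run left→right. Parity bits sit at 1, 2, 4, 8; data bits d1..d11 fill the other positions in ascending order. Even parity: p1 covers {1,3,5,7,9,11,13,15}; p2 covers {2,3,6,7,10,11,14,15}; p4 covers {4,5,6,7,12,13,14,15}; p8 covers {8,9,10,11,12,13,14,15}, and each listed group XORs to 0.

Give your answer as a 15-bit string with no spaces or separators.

001110011001001

Place data at non-parity positions: p1 p2 1 p4 1 0 0 p8 1 0 0 1 0 0 1
p1 (pos 1,3,5,7,9,11,13,15): XOR of data positions = 1⊕1⊕0⊕1⊕0⊕0⊕1 = 0
p2 (pos 2,3,6,7,10,11,14,15): XOR of data positions = 1⊕0⊕0⊕0⊕0⊕0⊕1 = 0
p4 (pos 4,5,6,7,12,13,14,15): XOR of data positions = 1⊕0⊕0⊕1⊕0⊕0⊕1 = 1
p8 (pos 8,9,10,11,12,13,14,15): XOR of data positions = 1⊕0⊕0⊕1⊕0⊕0⊕1 = 1
Codeword: 001110011001001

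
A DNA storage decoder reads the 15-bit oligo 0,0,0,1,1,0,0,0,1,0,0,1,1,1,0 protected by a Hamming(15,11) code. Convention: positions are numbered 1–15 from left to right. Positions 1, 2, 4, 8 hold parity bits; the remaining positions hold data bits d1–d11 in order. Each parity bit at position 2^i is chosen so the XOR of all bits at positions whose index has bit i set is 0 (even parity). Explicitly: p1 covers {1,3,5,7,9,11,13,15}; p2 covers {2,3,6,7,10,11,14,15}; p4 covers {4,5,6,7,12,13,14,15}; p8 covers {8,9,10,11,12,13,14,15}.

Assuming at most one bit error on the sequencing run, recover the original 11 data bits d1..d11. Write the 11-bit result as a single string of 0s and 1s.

01011001110

s1 (pos 1,3,5,7,9,11,13,15): 0⊕0⊕1⊕0⊕1⊕0⊕1⊕0 = 1
s2 (pos 2,3,6,7,10,11,14,15): 0⊕0⊕0⊕0⊕0⊕0⊕1⊕0 = 1
s4 (pos 4,5,6,7,12,13,14,15): 1⊕1⊕0⊕0⊕1⊕1⊕1⊕0 = 1
s8 (pos 8,9,10,11,12,13,14,15): 0⊕1⊕0⊕0⊕1⊕1⊕1⊕0 = 0
Syndrome s8…s1 = 0111 → error at position 7.
Flip position 7: 000110001001110 → 000110101001110
Read data bits from positions 3,5,6,7,9,10,11,12,13,14,15: 01011001110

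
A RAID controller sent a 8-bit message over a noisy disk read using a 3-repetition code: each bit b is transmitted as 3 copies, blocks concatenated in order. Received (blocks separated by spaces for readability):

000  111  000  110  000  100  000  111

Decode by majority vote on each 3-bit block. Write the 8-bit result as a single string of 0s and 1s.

01010001

Block 1 (000): 0 ones → 0
Block 2 (111): 3 ones → 1
Block 3 (000): 0 ones → 0
Block 4 (110): 2 ones → 1
Block 5 (000): 0 ones → 0
Block 6 (100): 1 one → 0
Block 7 (000): 0 ones → 0
Block 8 (111): 3 ones → 1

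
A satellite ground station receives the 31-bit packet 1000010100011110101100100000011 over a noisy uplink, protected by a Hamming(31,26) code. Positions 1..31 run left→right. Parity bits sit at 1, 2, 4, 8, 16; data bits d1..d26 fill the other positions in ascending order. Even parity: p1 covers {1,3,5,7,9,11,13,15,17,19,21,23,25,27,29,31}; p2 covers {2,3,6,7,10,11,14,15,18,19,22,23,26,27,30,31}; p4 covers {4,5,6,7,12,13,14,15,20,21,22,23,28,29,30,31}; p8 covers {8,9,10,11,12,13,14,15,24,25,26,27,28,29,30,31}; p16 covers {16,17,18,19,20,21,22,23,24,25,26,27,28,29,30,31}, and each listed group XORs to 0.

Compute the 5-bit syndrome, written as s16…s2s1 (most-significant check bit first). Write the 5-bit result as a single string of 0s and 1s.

s1 (pos 1,3,5,7,9,11,13,15,17,19,21,23,25,27,29,31): 1⊕0⊕0⊕0⊕0⊕0⊕1⊕1⊕1⊕1⊕0⊕1⊕0⊕0⊕0⊕1 = 1
s2 (pos 2,3,6,7,10,11,14,15,18,19,22,23,26,27,30,31): 0⊕0⊕1⊕0⊕0⊕0⊕1⊕1⊕0⊕1⊕0⊕1⊕0⊕0⊕1⊕1 = 1
s4 (pos 4,5,6,7,12,13,14,15,20,21,22,23,28,29,30,31): 0⊕0⊕1⊕0⊕1⊕1⊕1⊕1⊕1⊕0⊕0⊕1⊕0⊕0⊕1⊕1 = 1
s8 (pos 8,9,10,11,12,13,14,15,24,25,26,27,28,29,30,31): 1⊕0⊕0⊕0⊕1⊕1⊕1⊕1⊕0⊕0⊕0⊕0⊕0⊕0⊕1⊕1 = 1
s16 (pos 16,17,18,19,20,21,22,23,24,25,26,27,28,29,30,31): 0⊕1⊕0⊕1⊕1⊕0⊕0⊕1⊕0⊕0⊕0⊕0⊕0⊕0⊕1⊕1 = 0
Syndrome s16…s1 = 01111 → error at position 15.

01111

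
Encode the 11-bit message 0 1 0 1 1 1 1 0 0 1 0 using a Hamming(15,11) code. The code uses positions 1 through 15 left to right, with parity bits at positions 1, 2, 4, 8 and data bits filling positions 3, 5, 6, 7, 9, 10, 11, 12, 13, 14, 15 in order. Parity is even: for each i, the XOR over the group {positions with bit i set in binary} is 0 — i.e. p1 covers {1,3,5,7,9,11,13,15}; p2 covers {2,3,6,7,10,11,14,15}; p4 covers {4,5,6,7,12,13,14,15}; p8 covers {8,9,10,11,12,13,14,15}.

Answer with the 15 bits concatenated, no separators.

000110101110010

Place data at non-parity positions: p1 p2 0 p4 1 0 1 p8 1 1 1 0 0 1 0
p1 (pos 1,3,5,7,9,11,13,15): XOR of data positions = 0⊕1⊕1⊕1⊕1⊕0⊕0 = 0
p2 (pos 2,3,6,7,10,11,14,15): XOR of data positions = 0⊕0⊕1⊕1⊕1⊕1⊕0 = 0
p4 (pos 4,5,6,7,12,13,14,15): XOR of data positions = 1⊕0⊕1⊕0⊕0⊕1⊕0 = 1
p8 (pos 8,9,10,11,12,13,14,15): XOR of data positions = 1⊕1⊕1⊕0⊕0⊕1⊕0 = 0
Codeword: 000110101110010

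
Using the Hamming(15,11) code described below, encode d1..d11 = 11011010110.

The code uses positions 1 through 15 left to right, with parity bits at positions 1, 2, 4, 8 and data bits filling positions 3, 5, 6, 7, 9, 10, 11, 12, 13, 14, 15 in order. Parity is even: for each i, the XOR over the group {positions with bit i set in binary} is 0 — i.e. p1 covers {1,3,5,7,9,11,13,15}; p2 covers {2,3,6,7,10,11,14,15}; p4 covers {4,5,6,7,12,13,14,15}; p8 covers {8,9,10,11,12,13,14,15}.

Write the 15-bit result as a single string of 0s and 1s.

001010101010110

Place data at non-parity positions: p1 p2 1 p4 1 0 1 p8 1 0 1 0 1 1 0
p1 (pos 1,3,5,7,9,11,13,15): XOR of data positions = 1⊕1⊕1⊕1⊕1⊕1⊕0 = 0
p2 (pos 2,3,6,7,10,11,14,15): XOR of data positions = 1⊕0⊕1⊕0⊕1⊕1⊕0 = 0
p4 (pos 4,5,6,7,12,13,14,15): XOR of data positions = 1⊕0⊕1⊕0⊕1⊕1⊕0 = 0
p8 (pos 8,9,10,11,12,13,14,15): XOR of data positions = 1⊕0⊕1⊕0⊕1⊕1⊕0 = 0
Codeword: 001010101010110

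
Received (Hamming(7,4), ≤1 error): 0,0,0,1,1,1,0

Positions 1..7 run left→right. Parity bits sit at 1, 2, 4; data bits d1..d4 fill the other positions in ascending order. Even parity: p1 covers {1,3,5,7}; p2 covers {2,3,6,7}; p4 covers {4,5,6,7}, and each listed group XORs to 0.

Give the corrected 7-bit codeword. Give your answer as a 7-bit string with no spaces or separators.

s1 (pos 1,3,5,7): 0⊕0⊕1⊕0 = 1
s2 (pos 2,3,6,7): 0⊕0⊕1⊕0 = 1
s4 (pos 4,5,6,7): 1⊕1⊕1⊕0 = 1
Syndrome s4…s1 = 111 → error at position 7.
Flip position 7: 0001110 → 0001111

0001111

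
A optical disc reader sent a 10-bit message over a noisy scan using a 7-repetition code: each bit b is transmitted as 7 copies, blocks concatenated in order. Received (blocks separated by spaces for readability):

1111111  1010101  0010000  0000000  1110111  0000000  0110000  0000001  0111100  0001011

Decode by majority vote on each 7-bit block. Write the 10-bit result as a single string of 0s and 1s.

1100100010

Block 1 (1111111): 7 ones → 1
Block 2 (1010101): 4 ones → 1
Block 3 (0010000): 1 one → 0
Block 4 (0000000): 0 ones → 0
Block 5 (1110111): 6 ones → 1
Block 6 (0000000): 0 ones → 0
Block 7 (0110000): 2 ones → 0
Block 8 (0000001): 1 one → 0
Block 9 (0111100): 4 ones → 1
Block 10 (0001011): 3 ones → 0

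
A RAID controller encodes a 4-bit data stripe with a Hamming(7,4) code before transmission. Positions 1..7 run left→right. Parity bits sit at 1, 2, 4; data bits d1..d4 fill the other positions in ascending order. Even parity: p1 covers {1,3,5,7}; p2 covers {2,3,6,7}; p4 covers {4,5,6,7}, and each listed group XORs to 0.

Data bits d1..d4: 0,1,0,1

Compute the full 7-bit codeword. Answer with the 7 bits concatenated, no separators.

0100101

Place data at non-parity positions: p1 p2 0 p4 1 0 1
p1 (pos 1,3,5,7): XOR of data positions = 0⊕1⊕1 = 0
p2 (pos 2,3,6,7): XOR of data positions = 0⊕0⊕1 = 1
p4 (pos 4,5,6,7): XOR of data positions = 1⊕0⊕1 = 0
Codeword: 0100101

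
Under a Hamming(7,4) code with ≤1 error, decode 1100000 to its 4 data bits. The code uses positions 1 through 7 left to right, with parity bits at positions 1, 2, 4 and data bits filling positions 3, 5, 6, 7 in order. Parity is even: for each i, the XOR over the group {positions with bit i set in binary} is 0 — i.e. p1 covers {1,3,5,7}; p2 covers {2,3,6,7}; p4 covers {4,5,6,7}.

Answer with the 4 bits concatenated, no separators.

s1 (pos 1,3,5,7): 1⊕0⊕0⊕0 = 1
s2 (pos 2,3,6,7): 1⊕0⊕0⊕0 = 1
s4 (pos 4,5,6,7): 0⊕0⊕0⊕0 = 0
Syndrome s4…s1 = 011 → error at position 3.
Flip position 3: 1100000 → 1110000
Read data bits from positions 3,5,6,7: 1000

1000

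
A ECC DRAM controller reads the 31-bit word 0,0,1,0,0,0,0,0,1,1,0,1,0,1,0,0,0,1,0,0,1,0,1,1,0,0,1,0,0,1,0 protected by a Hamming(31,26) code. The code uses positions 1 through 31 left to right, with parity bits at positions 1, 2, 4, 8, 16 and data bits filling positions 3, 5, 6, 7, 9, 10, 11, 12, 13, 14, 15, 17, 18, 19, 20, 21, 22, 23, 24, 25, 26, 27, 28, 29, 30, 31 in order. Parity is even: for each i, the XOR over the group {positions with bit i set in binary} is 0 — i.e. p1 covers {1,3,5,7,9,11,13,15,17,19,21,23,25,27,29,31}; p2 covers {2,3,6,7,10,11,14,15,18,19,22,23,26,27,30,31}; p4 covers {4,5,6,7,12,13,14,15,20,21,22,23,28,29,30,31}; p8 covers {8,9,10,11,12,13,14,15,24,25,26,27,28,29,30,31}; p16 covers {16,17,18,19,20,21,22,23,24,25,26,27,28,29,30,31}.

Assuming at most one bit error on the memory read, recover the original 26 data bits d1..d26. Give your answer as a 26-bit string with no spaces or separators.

s1 (pos 1,3,5,7,9,11,13,15,17,19,21,23,25,27,29,31): 0⊕1⊕0⊕0⊕1⊕0⊕0⊕0⊕0⊕0⊕1⊕1⊕0⊕1⊕0⊕0 = 1
s2 (pos 2,3,6,7,10,11,14,15,18,19,22,23,26,27,30,31): 0⊕1⊕0⊕0⊕1⊕0⊕1⊕0⊕1⊕0⊕0⊕1⊕0⊕1⊕1⊕0 = 1
s4 (pos 4,5,6,7,12,13,14,15,20,21,22,23,28,29,30,31): 0⊕0⊕0⊕0⊕1⊕0⊕1⊕0⊕0⊕1⊕0⊕1⊕0⊕0⊕1⊕0 = 1
s8 (pos 8,9,10,11,12,13,14,15,24,25,26,27,28,29,30,31): 0⊕1⊕1⊕0⊕1⊕0⊕1⊕0⊕1⊕0⊕0⊕1⊕0⊕0⊕1⊕0 = 1
s16 (pos 16,17,18,19,20,21,22,23,24,25,26,27,28,29,30,31): 0⊕0⊕1⊕0⊕0⊕1⊕0⊕1⊕1⊕0⊕0⊕1⊕0⊕0⊕1⊕0 = 0
Syndrome s16…s1 = 01111 → error at position 15.
Flip position 15: 0010000011010100010010110010010 → 0010000011010110010010110010010
Read data bits from positions 3,5,6,7,9,10,11,12,13,14,15,17,18,19,20,21,22,23,24,25,26,27,28,29,30,31: 10001101011010010110010010

10001101011010010110010010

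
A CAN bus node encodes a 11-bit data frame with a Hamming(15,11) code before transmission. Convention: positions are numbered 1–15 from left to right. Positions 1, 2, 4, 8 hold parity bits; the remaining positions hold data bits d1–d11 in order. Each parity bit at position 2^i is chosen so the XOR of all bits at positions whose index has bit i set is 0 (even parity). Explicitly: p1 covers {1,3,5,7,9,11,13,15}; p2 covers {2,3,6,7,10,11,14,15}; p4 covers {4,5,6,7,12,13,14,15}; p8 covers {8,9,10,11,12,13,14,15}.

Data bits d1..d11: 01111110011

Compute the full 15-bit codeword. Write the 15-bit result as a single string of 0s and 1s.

Place data at non-parity positions: p1 p2 0 p4 1 1 1 p8 1 1 1 0 0 1 1
p1 (pos 1,3,5,7,9,11,13,15): XOR of data positions = 0⊕1⊕1⊕1⊕1⊕0⊕1 = 1
p2 (pos 2,3,6,7,10,11,14,15): XOR of data positions = 0⊕1⊕1⊕1⊕1⊕1⊕1 = 0
p4 (pos 4,5,6,7,12,13,14,15): XOR of data positions = 1⊕1⊕1⊕0⊕0⊕1⊕1 = 1
p8 (pos 8,9,10,11,12,13,14,15): XOR of data positions = 1⊕1⊕1⊕0⊕0⊕1⊕1 = 1
Codeword: 100111111110011

100111111110011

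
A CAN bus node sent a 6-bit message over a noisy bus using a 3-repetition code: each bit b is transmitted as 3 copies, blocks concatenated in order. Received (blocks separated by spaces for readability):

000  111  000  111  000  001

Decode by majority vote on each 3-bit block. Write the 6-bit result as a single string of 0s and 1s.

010100

Block 1 (000): 0 ones → 0
Block 2 (111): 3 ones → 1
Block 3 (000): 0 ones → 0
Block 4 (111): 3 ones → 1
Block 5 (000): 0 ones → 0
Block 6 (001): 1 one → 0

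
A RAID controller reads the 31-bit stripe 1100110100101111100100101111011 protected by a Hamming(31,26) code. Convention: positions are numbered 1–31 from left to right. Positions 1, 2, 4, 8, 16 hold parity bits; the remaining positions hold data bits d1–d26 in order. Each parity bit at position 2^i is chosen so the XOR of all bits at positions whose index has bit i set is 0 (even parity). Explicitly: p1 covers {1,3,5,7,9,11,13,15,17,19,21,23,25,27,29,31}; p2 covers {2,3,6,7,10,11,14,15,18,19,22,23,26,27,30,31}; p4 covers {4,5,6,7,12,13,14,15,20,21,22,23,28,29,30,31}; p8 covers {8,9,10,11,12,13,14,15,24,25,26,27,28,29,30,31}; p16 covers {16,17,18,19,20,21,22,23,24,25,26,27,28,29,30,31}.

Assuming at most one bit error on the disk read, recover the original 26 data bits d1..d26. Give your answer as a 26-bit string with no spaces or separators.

01100010111100100101111011

s1 (pos 1,3,5,7,9,11,13,15,17,19,21,23,25,27,29,31): 1⊕0⊕1⊕0⊕0⊕1⊕1⊕1⊕1⊕0⊕0⊕1⊕1⊕1⊕0⊕1 = 0
s2 (pos 2,3,6,7,10,11,14,15,18,19,22,23,26,27,30,31): 1⊕0⊕1⊕0⊕0⊕1⊕1⊕1⊕0⊕0⊕0⊕1⊕1⊕1⊕1⊕1 = 0
s4 (pos 4,5,6,7,12,13,14,15,20,21,22,23,28,29,30,31): 0⊕1⊕1⊕0⊕0⊕1⊕1⊕1⊕1⊕0⊕0⊕1⊕1⊕0⊕1⊕1 = 0
s8 (pos 8,9,10,11,12,13,14,15,24,25,26,27,28,29,30,31): 1⊕0⊕0⊕1⊕0⊕1⊕1⊕1⊕0⊕1⊕1⊕1⊕1⊕0⊕1⊕1 = 1
s16 (pos 16,17,18,19,20,21,22,23,24,25,26,27,28,29,30,31): 1⊕1⊕0⊕0⊕1⊕0⊕0⊕1⊕0⊕1⊕1⊕1⊕1⊕0⊕1⊕1 = 0
Syndrome s16…s1 = 01000 → error at position 8.
Flip position 8: 1100110100101111100100101111011 → 1100110000101111100100101111011
Read data bits from positions 3,5,6,7,9,10,11,12,13,14,15,17,18,19,20,21,22,23,24,25,26,27,28,29,30,31: 01100010111100100101111011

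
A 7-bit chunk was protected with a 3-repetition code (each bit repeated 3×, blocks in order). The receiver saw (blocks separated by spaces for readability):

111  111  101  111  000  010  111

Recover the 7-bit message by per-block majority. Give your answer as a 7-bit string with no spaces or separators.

1111001

Block 1 (111): 3 ones → 1
Block 2 (111): 3 ones → 1
Block 3 (101): 2 ones → 1
Block 4 (111): 3 ones → 1
Block 5 (000): 0 ones → 0
Block 6 (010): 1 one → 0
Block 7 (111): 3 ones → 1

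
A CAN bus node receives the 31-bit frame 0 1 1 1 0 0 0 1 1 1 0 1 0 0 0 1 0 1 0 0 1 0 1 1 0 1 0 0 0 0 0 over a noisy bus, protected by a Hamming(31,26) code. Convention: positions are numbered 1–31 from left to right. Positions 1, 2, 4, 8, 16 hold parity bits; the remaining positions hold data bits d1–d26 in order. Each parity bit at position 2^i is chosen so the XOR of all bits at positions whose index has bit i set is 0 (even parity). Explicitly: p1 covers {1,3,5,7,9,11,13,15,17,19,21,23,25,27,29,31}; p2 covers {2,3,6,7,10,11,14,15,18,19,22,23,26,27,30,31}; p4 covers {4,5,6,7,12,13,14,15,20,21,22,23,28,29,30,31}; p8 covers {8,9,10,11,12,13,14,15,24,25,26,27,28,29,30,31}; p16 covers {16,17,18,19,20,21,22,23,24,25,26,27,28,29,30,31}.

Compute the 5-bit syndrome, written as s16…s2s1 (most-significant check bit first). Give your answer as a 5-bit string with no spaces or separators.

s1 (pos 1,3,5,7,9,11,13,15,17,19,21,23,25,27,29,31): 0⊕1⊕0⊕0⊕1⊕0⊕0⊕0⊕0⊕0⊕1⊕1⊕0⊕0⊕0⊕0 = 0
s2 (pos 2,3,6,7,10,11,14,15,18,19,22,23,26,27,30,31): 1⊕1⊕0⊕0⊕1⊕0⊕0⊕0⊕1⊕0⊕0⊕1⊕1⊕0⊕0⊕0 = 0
s4 (pos 4,5,6,7,12,13,14,15,20,21,22,23,28,29,30,31): 1⊕0⊕0⊕0⊕1⊕0⊕0⊕0⊕0⊕1⊕0⊕1⊕0⊕0⊕0⊕0 = 0
s8 (pos 8,9,10,11,12,13,14,15,24,25,26,27,28,29,30,31): 1⊕1⊕1⊕0⊕1⊕0⊕0⊕0⊕1⊕0⊕1⊕0⊕0⊕0⊕0⊕0 = 0
s16 (pos 16,17,18,19,20,21,22,23,24,25,26,27,28,29,30,31): 1⊕0⊕1⊕0⊕0⊕1⊕0⊕1⊕1⊕0⊕1⊕0⊕0⊕0⊕0⊕0 = 0
Syndrome s16…s1 = 00000 → no error.

00000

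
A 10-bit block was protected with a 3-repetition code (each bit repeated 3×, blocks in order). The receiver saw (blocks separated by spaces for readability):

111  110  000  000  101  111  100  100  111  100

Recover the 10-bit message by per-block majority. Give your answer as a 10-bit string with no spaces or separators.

1100110010

Block 1 (111): 3 ones → 1
Block 2 (110): 2 ones → 1
Block 3 (000): 0 ones → 0
Block 4 (000): 0 ones → 0
Block 5 (101): 2 ones → 1
Block 6 (111): 3 ones → 1
Block 7 (100): 1 one → 0
Block 8 (100): 1 one → 0
Block 9 (111): 3 ones → 1
Block 10 (100): 1 one → 0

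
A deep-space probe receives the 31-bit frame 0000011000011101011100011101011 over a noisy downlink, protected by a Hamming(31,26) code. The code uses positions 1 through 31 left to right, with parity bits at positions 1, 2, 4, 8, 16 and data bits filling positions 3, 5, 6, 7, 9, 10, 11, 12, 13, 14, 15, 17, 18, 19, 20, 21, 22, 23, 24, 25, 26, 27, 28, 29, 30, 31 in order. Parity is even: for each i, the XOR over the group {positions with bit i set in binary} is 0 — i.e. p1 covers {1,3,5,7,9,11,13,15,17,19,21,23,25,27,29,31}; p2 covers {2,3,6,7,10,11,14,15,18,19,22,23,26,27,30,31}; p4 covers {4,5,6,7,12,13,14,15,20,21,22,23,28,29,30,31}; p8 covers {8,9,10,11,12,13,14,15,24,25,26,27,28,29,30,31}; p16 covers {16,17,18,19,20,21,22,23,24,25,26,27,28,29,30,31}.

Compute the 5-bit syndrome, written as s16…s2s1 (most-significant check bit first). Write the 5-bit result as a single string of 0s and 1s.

s1 (pos 1,3,5,7,9,11,13,15,17,19,21,23,25,27,29,31): 0⊕0⊕0⊕1⊕0⊕0⊕1⊕0⊕0⊕1⊕0⊕0⊕1⊕0⊕0⊕1 = 1
s2 (pos 2,3,6,7,10,11,14,15,18,19,22,23,26,27,30,31): 0⊕0⊕1⊕1⊕0⊕0⊕1⊕0⊕1⊕1⊕0⊕0⊕1⊕0⊕1⊕1 = 0
s4 (pos 4,5,6,7,12,13,14,15,20,21,22,23,28,29,30,31): 0⊕0⊕1⊕1⊕1⊕1⊕1⊕0⊕1⊕0⊕0⊕0⊕1⊕0⊕1⊕1 = 1
s8 (pos 8,9,10,11,12,13,14,15,24,25,26,27,28,29,30,31): 0⊕0⊕0⊕0⊕1⊕1⊕1⊕0⊕1⊕1⊕1⊕0⊕1⊕0⊕1⊕1 = 1
s16 (pos 16,17,18,19,20,21,22,23,24,25,26,27,28,29,30,31): 1⊕0⊕1⊕1⊕1⊕0⊕0⊕0⊕1⊕1⊕1⊕0⊕1⊕0⊕1⊕1 = 0
Syndrome s16…s1 = 01101 → error at position 13.

01101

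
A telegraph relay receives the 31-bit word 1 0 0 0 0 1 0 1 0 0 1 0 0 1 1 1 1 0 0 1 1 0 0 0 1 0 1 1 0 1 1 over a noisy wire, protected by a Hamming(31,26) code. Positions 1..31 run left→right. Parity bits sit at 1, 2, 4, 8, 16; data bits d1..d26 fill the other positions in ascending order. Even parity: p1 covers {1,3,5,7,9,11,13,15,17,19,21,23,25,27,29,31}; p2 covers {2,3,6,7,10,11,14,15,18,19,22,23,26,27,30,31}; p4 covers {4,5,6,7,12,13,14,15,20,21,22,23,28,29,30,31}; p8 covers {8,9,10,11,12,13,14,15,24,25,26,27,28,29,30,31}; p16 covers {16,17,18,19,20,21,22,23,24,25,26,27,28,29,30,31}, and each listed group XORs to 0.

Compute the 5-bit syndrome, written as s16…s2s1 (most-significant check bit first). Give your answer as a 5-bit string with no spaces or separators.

11010

s1 (pos 1,3,5,7,9,11,13,15,17,19,21,23,25,27,29,31): 1⊕0⊕0⊕0⊕0⊕1⊕0⊕1⊕1⊕0⊕1⊕0⊕1⊕1⊕0⊕1 = 0
s2 (pos 2,3,6,7,10,11,14,15,18,19,22,23,26,27,30,31): 0⊕0⊕1⊕0⊕0⊕1⊕1⊕1⊕0⊕0⊕0⊕0⊕0⊕1⊕1⊕1 = 1
s4 (pos 4,5,6,7,12,13,14,15,20,21,22,23,28,29,30,31): 0⊕0⊕1⊕0⊕0⊕0⊕1⊕1⊕1⊕1⊕0⊕0⊕1⊕0⊕1⊕1 = 0
s8 (pos 8,9,10,11,12,13,14,15,24,25,26,27,28,29,30,31): 1⊕0⊕0⊕1⊕0⊕0⊕1⊕1⊕0⊕1⊕0⊕1⊕1⊕0⊕1⊕1 = 1
s16 (pos 16,17,18,19,20,21,22,23,24,25,26,27,28,29,30,31): 1⊕1⊕0⊕0⊕1⊕1⊕0⊕0⊕0⊕1⊕0⊕1⊕1⊕0⊕1⊕1 = 1
Syndrome s16…s1 = 11010 → error at position 26.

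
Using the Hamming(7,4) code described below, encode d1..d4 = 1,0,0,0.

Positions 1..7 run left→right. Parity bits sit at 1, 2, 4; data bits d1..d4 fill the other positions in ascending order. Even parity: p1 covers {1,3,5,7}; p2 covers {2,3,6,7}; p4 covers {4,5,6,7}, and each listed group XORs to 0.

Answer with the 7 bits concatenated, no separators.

1110000

Place data at non-parity positions: p1 p2 1 p4 0 0 0
p1 (pos 1,3,5,7): XOR of data positions = 1⊕0⊕0 = 1
p2 (pos 2,3,6,7): XOR of data positions = 1⊕0⊕0 = 1
p4 (pos 4,5,6,7): XOR of data positions = 0⊕0⊕0 = 0
Codeword: 1110000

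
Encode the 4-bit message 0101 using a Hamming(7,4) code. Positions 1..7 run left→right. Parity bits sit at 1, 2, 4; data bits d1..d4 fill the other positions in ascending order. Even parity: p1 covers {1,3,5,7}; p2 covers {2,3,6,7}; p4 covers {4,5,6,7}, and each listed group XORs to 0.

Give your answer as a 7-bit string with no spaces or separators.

Place data at non-parity positions: p1 p2 0 p4 1 0 1
p1 (pos 1,3,5,7): XOR of data positions = 0⊕1⊕1 = 0
p2 (pos 2,3,6,7): XOR of data positions = 0⊕0⊕1 = 1
p4 (pos 4,5,6,7): XOR of data positions = 1⊕0⊕1 = 0
Codeword: 0100101

0100101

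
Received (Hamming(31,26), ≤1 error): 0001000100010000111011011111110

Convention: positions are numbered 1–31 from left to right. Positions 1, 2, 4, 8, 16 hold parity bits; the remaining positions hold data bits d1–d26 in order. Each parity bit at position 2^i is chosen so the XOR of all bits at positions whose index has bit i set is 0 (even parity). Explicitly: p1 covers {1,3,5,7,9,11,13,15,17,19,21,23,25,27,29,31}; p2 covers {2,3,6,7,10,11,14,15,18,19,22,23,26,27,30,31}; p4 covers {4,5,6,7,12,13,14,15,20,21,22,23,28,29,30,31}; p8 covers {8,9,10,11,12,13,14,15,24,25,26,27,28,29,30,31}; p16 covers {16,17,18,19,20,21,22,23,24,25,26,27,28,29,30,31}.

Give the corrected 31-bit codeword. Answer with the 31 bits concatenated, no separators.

0001000100000000111011011111110

s1 (pos 1,3,5,7,9,11,13,15,17,19,21,23,25,27,29,31): 0⊕0⊕0⊕0⊕0⊕0⊕0⊕0⊕1⊕1⊕1⊕0⊕1⊕1⊕1⊕0 = 0
s2 (pos 2,3,6,7,10,11,14,15,18,19,22,23,26,27,30,31): 0⊕0⊕0⊕0⊕0⊕0⊕0⊕0⊕1⊕1⊕1⊕0⊕1⊕1⊕1⊕0 = 0
s4 (pos 4,5,6,7,12,13,14,15,20,21,22,23,28,29,30,31): 1⊕0⊕0⊕0⊕1⊕0⊕0⊕0⊕0⊕1⊕1⊕0⊕1⊕1⊕1⊕0 = 1
s8 (pos 8,9,10,11,12,13,14,15,24,25,26,27,28,29,30,31): 1⊕0⊕0⊕0⊕1⊕0⊕0⊕0⊕1⊕1⊕1⊕1⊕1⊕1⊕1⊕0 = 1
s16 (pos 16,17,18,19,20,21,22,23,24,25,26,27,28,29,30,31): 0⊕1⊕1⊕1⊕0⊕1⊕1⊕0⊕1⊕1⊕1⊕1⊕1⊕1⊕1⊕0 = 0
Syndrome s16…s1 = 01100 → error at position 12.
Flip position 12: 0001000100010000111011011111110 → 0001000100000000111011011111110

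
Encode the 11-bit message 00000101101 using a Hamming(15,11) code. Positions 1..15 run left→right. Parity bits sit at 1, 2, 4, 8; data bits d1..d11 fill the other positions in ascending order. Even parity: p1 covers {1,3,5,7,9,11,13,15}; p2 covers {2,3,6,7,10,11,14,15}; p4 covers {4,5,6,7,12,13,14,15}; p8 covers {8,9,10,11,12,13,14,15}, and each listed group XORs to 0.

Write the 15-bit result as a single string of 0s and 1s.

000100000101101

Place data at non-parity positions: p1 p2 0 p4 0 0 0 p8 0 1 0 1 1 0 1
p1 (pos 1,3,5,7,9,11,13,15): XOR of data positions = 0⊕0⊕0⊕0⊕0⊕1⊕1 = 0
p2 (pos 2,3,6,7,10,11,14,15): XOR of data positions = 0⊕0⊕0⊕1⊕0⊕0⊕1 = 0
p4 (pos 4,5,6,7,12,13,14,15): XOR of data positions = 0⊕0⊕0⊕1⊕1⊕0⊕1 = 1
p8 (pos 8,9,10,11,12,13,14,15): XOR of data positions = 0⊕1⊕0⊕1⊕1⊕0⊕1 = 0
Codeword: 000100000101101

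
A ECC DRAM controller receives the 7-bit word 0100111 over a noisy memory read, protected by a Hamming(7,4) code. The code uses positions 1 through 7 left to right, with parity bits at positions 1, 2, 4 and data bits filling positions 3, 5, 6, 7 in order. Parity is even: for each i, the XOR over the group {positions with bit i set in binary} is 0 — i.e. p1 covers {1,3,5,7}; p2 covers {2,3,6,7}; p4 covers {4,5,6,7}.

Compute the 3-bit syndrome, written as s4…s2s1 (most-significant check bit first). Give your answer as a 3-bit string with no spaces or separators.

s1 (pos 1,3,5,7): 0⊕0⊕1⊕1 = 0
s2 (pos 2,3,6,7): 1⊕0⊕1⊕1 = 1
s4 (pos 4,5,6,7): 0⊕1⊕1⊕1 = 1
Syndrome s4…s1 = 110 → error at position 6.

110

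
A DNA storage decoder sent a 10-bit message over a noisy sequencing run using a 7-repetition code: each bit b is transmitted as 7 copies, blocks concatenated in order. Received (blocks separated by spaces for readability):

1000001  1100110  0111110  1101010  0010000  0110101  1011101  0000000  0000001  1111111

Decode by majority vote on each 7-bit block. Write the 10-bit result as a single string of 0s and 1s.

0111011001

Block 1 (1000001): 2 ones → 0
Block 2 (1100110): 4 ones → 1
Block 3 (0111110): 5 ones → 1
Block 4 (1101010): 4 ones → 1
Block 5 (0010000): 1 one → 0
Block 6 (0110101): 4 ones → 1
Block 7 (1011101): 5 ones → 1
Block 8 (0000000): 0 ones → 0
Block 9 (0000001): 1 one → 0
Block 10 (1111111): 7 ones → 1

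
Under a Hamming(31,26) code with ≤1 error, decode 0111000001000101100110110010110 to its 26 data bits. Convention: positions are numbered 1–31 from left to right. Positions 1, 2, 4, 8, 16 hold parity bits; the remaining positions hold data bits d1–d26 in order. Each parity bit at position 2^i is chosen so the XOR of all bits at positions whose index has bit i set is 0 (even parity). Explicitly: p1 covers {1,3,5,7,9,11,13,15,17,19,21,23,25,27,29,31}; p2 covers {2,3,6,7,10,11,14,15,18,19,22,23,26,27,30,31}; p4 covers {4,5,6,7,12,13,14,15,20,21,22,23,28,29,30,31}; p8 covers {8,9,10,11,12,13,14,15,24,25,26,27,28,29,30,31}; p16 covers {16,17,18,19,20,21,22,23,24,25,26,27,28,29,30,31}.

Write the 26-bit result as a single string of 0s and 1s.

10000100010100111110010110

s1 (pos 1,3,5,7,9,11,13,15,17,19,21,23,25,27,29,31): 0⊕1⊕0⊕0⊕0⊕0⊕0⊕0⊕1⊕0⊕1⊕1⊕0⊕1⊕1⊕0 = 0
s2 (pos 2,3,6,7,10,11,14,15,18,19,22,23,26,27,30,31): 1⊕1⊕0⊕0⊕1⊕0⊕1⊕0⊕0⊕0⊕0⊕1⊕0⊕1⊕1⊕0 = 1
s4 (pos 4,5,6,7,12,13,14,15,20,21,22,23,28,29,30,31): 1⊕0⊕0⊕0⊕0⊕0⊕1⊕0⊕1⊕1⊕0⊕1⊕0⊕1⊕1⊕0 = 1
s8 (pos 8,9,10,11,12,13,14,15,24,25,26,27,28,29,30,31): 0⊕0⊕1⊕0⊕0⊕0⊕1⊕0⊕1⊕0⊕0⊕1⊕0⊕1⊕1⊕0 = 0
s16 (pos 16,17,18,19,20,21,22,23,24,25,26,27,28,29,30,31): 1⊕1⊕0⊕0⊕1⊕1⊕0⊕1⊕1⊕0⊕0⊕1⊕0⊕1⊕1⊕0 = 1
Syndrome s16…s1 = 10110 → error at position 22.
Flip position 22: 0111000001000101100110110010110 → 0111000001000101100111110010110
Read data bits from positions 3,5,6,7,9,10,11,12,13,14,15,17,18,19,20,21,22,23,24,25,26,27,28,29,30,31: 10000100010100111110010110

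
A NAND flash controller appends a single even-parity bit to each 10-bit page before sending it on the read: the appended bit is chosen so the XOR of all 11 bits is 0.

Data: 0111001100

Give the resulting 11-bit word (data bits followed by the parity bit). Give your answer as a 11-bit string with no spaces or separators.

XOR of the 10 data bits: 0⊕1⊕1⊕1⊕0⊕0⊕1⊕1⊕0⊕0 = 1
Parity bit = 1 (so all 11 bits XOR to 0).

01110011001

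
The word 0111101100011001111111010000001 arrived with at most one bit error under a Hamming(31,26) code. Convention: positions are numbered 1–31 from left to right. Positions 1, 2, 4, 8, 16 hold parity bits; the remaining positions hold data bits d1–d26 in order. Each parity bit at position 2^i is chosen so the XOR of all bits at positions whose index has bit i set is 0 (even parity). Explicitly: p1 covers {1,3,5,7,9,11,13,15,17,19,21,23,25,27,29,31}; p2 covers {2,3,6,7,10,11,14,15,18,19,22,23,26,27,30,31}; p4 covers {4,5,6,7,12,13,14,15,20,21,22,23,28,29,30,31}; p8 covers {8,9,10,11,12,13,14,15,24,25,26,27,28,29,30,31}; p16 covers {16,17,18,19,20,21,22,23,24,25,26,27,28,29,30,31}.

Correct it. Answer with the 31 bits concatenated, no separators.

0111101100011001111111010000011

s1 (pos 1,3,5,7,9,11,13,15,17,19,21,23,25,27,29,31): 0⊕1⊕1⊕1⊕0⊕0⊕1⊕0⊕1⊕1⊕1⊕0⊕0⊕0⊕0⊕1 = 0
s2 (pos 2,3,6,7,10,11,14,15,18,19,22,23,26,27,30,31): 1⊕1⊕0⊕1⊕0⊕0⊕0⊕0⊕1⊕1⊕1⊕0⊕0⊕0⊕0⊕1 = 1
s4 (pos 4,5,6,7,12,13,14,15,20,21,22,23,28,29,30,31): 1⊕1⊕0⊕1⊕1⊕1⊕0⊕0⊕1⊕1⊕1⊕0⊕0⊕0⊕0⊕1 = 1
s8 (pos 8,9,10,11,12,13,14,15,24,25,26,27,28,29,30,31): 1⊕0⊕0⊕0⊕1⊕1⊕0⊕0⊕1⊕0⊕0⊕0⊕0⊕0⊕0⊕1 = 1
s16 (pos 16,17,18,19,20,21,22,23,24,25,26,27,28,29,30,31): 1⊕1⊕1⊕1⊕1⊕1⊕1⊕0⊕1⊕0⊕0⊕0⊕0⊕0⊕0⊕1 = 1
Syndrome s16…s1 = 11110 → error at position 30.
Flip position 30: 0111101100011001111111010000001 → 0111101100011001111111010000011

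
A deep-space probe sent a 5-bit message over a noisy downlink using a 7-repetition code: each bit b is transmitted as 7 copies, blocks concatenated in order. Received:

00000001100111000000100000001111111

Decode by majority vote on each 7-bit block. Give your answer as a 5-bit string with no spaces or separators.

01001

Block 1 (0000000): 0 ones → 0
Block 2 (1100111): 5 ones → 1
Block 3 (0000001): 1 one → 0
Block 4 (0000000): 0 ones → 0
Block 5 (1111111): 7 ones → 1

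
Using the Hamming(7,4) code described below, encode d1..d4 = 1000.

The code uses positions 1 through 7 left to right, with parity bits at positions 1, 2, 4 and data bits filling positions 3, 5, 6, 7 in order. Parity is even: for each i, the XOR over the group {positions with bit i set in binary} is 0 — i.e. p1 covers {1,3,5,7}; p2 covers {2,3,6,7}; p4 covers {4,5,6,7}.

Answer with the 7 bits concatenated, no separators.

Place data at non-parity positions: p1 p2 1 p4 0 0 0
p1 (pos 1,3,5,7): XOR of data positions = 1⊕0⊕0 = 1
p2 (pos 2,3,6,7): XOR of data positions = 1⊕0⊕0 = 1
p4 (pos 4,5,6,7): XOR of data positions = 0⊕0⊕0 = 0
Codeword: 1110000

1110000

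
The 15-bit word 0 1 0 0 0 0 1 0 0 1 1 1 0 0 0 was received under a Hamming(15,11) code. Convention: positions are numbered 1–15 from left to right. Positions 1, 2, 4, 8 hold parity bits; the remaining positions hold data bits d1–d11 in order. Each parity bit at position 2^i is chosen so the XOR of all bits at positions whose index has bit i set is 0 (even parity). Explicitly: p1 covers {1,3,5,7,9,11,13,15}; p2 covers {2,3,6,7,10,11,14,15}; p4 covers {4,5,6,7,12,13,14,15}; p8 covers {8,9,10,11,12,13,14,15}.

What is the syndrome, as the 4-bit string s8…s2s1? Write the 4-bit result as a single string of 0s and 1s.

s1 (pos 1,3,5,7,9,11,13,15): 0⊕0⊕0⊕1⊕0⊕1⊕0⊕0 = 0
s2 (pos 2,3,6,7,10,11,14,15): 1⊕0⊕0⊕1⊕1⊕1⊕0⊕0 = 0
s4 (pos 4,5,6,7,12,13,14,15): 0⊕0⊕0⊕1⊕1⊕0⊕0⊕0 = 0
s8 (pos 8,9,10,11,12,13,14,15): 0⊕0⊕1⊕1⊕1⊕0⊕0⊕0 = 1
Syndrome s8…s1 = 1000 → error at position 8.

1000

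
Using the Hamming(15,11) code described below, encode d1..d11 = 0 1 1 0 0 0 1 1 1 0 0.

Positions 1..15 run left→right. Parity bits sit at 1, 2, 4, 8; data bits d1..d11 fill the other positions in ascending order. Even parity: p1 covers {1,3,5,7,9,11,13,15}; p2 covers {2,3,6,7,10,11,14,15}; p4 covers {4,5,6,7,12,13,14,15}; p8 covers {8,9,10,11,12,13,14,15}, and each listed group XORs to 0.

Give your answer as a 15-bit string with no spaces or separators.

100011010011100

Place data at non-parity positions: p1 p2 0 p4 1 1 0 p8 0 0 1 1 1 0 0
p1 (pos 1,3,5,7,9,11,13,15): XOR of data positions = 0⊕1⊕0⊕0⊕1⊕1⊕0 = 1
p2 (pos 2,3,6,7,10,11,14,15): XOR of data positions = 0⊕1⊕0⊕0⊕1⊕0⊕0 = 0
p4 (pos 4,5,6,7,12,13,14,15): XOR of data positions = 1⊕1⊕0⊕1⊕1⊕0⊕0 = 0
p8 (pos 8,9,10,11,12,13,14,15): XOR of data positions = 0⊕0⊕1⊕1⊕1⊕0⊕0 = 1
Codeword: 100011010011100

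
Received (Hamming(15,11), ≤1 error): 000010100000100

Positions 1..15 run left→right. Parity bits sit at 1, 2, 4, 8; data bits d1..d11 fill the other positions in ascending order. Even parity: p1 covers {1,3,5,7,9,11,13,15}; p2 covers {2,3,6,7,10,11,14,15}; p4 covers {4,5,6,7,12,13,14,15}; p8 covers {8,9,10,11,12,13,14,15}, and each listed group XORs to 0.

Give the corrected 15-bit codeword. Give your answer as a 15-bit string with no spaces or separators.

s1 (pos 1,3,5,7,9,11,13,15): 0⊕0⊕1⊕1⊕0⊕0⊕1⊕0 = 1
s2 (pos 2,3,6,7,10,11,14,15): 0⊕0⊕0⊕1⊕0⊕0⊕0⊕0 = 1
s4 (pos 4,5,6,7,12,13,14,15): 0⊕1⊕0⊕1⊕0⊕1⊕0⊕0 = 1
s8 (pos 8,9,10,11,12,13,14,15): 0⊕0⊕0⊕0⊕0⊕1⊕0⊕0 = 1
Syndrome s8…s1 = 1111 → error at position 15.
Flip position 15: 000010100000100 → 000010100000101

000010100000101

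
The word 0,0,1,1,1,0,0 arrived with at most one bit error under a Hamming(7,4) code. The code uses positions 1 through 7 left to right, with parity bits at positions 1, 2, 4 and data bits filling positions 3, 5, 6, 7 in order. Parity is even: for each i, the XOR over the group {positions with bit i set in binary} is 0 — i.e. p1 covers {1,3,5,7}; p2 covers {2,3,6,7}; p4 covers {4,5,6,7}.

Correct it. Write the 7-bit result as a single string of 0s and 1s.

s1 (pos 1,3,5,7): 0⊕1⊕1⊕0 = 0
s2 (pos 2,3,6,7): 0⊕1⊕0⊕0 = 1
s4 (pos 4,5,6,7): 1⊕1⊕0⊕0 = 0
Syndrome s4…s1 = 010 → error at position 2.
Flip position 2: 0011100 → 0111100

0111100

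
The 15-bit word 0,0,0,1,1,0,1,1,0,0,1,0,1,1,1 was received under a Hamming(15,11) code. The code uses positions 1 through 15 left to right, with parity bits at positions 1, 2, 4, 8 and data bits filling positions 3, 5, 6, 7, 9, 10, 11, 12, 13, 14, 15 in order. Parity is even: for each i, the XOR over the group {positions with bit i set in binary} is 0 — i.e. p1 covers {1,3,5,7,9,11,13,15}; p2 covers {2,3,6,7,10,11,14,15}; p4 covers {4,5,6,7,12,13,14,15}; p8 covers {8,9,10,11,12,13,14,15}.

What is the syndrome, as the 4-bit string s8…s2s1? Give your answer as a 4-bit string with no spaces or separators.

s1 (pos 1,3,5,7,9,11,13,15): 0⊕0⊕1⊕1⊕0⊕1⊕1⊕1 = 1
s2 (pos 2,3,6,7,10,11,14,15): 0⊕0⊕0⊕1⊕0⊕1⊕1⊕1 = 0
s4 (pos 4,5,6,7,12,13,14,15): 1⊕1⊕0⊕1⊕0⊕1⊕1⊕1 = 0
s8 (pos 8,9,10,11,12,13,14,15): 1⊕0⊕0⊕1⊕0⊕1⊕1⊕1 = 1
Syndrome s8…s1 = 1001 → error at position 9.

1001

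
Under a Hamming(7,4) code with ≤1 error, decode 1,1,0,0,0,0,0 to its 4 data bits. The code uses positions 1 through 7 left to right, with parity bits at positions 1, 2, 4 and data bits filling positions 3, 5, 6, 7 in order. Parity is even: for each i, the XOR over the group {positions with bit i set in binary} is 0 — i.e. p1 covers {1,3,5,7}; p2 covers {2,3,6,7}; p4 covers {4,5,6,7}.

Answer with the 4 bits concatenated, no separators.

s1 (pos 1,3,5,7): 1⊕0⊕0⊕0 = 1
s2 (pos 2,3,6,7): 1⊕0⊕0⊕0 = 1
s4 (pos 4,5,6,7): 0⊕0⊕0⊕0 = 0
Syndrome s4…s1 = 011 → error at position 3.
Flip position 3: 1100000 → 1110000
Read data bits from positions 3,5,6,7: 1000

1000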